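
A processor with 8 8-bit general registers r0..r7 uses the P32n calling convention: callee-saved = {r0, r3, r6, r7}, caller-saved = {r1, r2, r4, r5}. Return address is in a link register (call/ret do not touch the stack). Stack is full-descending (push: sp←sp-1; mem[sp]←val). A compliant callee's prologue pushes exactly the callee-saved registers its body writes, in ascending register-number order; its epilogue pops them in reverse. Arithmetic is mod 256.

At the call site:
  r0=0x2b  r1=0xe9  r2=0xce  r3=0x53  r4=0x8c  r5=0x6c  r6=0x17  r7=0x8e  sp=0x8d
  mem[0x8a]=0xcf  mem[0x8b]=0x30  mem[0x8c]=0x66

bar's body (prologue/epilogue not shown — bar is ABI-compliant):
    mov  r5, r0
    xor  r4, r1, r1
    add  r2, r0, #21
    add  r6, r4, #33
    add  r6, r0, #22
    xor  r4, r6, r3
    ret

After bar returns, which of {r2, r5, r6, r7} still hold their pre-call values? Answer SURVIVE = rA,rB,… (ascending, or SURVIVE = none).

prologue: push r6 → mem[0x8c]=0x17, sp=0x8c
body[0] mov  r5, r0 → r5=0x2b
body[1] xor  r4, r1, r1 → r4=0x00
body[2] add  r2, r0, #21 → r2=0x40
body[3] add  r6, r4, #33 → r6=0x21
body[4] add  r6, r0, #22 → r6=0x41
body[5] xor  r4, r6, r3 → r4=0x12
epilogue: pop r6=0x17, sp=0x8d
r2: caller-saved, written=True
r5: caller-saved, written=True
r6: callee-saved, written=True
r7: callee-saved, written=False

SURVIVE = r6,r7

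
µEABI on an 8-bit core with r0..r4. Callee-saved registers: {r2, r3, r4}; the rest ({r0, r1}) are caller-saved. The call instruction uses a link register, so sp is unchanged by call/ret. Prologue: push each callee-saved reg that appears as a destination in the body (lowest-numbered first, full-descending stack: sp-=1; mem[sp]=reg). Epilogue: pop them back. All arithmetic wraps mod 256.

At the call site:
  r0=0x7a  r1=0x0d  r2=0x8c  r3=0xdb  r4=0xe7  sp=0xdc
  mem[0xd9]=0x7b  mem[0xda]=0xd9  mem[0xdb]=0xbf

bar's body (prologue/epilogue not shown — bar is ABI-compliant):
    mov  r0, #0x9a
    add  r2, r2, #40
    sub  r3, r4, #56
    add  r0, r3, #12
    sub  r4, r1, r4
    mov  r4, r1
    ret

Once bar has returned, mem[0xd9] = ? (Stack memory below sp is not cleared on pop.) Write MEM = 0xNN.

prologue: push r2 -> mem[0xdb]=0x8c, sp=0xdb
prologue: push r3 -> mem[0xda]=0xdb, sp=0xda
prologue: push r4 -> mem[0xd9]=0xe7, sp=0xd9
body[0] mov  r0, #0x9a -> r0=0x9a
body[1] add  r2, r2, #40 -> r2=0xb4
body[2] sub  r3, r4, #56 -> r3=0xaf
body[3] add  r0, r3, #12 -> r0=0xbb
body[4] sub  r4, r1, r4 -> r4=0x26
body[5] mov  r4, r1 -> r4=0x0d
epilogue: pop r4=0xe7, sp=0xda
epilogue: pop r3=0xdb, sp=0xdb
epilogue: pop r2=0x8c, sp=0xdc
prologue pushed ['r2', 'r3', 'r4'] at ['0xdb', '0xda', '0xd9']

MEM = 0xe7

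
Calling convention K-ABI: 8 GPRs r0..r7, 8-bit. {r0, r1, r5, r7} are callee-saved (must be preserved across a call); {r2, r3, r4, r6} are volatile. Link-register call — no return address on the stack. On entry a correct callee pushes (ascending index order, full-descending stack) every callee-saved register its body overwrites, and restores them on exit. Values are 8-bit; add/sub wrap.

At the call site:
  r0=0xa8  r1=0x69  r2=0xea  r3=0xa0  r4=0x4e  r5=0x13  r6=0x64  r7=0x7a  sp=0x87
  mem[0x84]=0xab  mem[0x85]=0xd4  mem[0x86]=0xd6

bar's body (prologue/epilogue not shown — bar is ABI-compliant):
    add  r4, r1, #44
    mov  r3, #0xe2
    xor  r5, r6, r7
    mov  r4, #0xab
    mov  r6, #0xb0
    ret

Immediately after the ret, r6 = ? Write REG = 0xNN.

prologue: push r5 -> mem[0x86]=0x13, sp=0x86
body[0] add  r4, r1, #44 -> r4=0x95
body[1] mov  r3, #0xe2 -> r3=0xe2
body[2] xor  r5, r6, r7 -> r5=0x1e
body[3] mov  r4, #0xab -> r4=0xab
body[4] mov  r6, #0xb0 -> r6=0xb0
epilogue: pop r5=0x13, sp=0x87
r6 is caller-saved -> body value

REG = 0xb0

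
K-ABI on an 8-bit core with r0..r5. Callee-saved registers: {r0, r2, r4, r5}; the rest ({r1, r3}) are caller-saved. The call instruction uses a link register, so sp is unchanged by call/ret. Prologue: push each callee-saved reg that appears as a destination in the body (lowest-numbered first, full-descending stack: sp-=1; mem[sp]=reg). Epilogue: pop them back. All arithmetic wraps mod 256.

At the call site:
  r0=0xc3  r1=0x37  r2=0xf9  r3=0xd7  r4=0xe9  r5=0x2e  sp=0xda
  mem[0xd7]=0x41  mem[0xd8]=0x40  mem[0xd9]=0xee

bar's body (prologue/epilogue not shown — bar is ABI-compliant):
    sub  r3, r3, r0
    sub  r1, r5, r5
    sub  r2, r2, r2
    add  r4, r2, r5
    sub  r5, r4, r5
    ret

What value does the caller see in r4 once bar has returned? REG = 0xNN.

REG = 0xe9

prologue: push r2 -> mem[0xd9]=0xf9, sp=0xd9
prologue: push r4 -> mem[0xd8]=0xe9, sp=0xd8
prologue: push r5 -> mem[0xd7]=0x2e, sp=0xd7
body[0] sub  r3, r3, r0 -> r3=0x14
body[1] sub  r1, r5, r5 -> r1=0x00
body[2] sub  r2, r2, r2 -> r2=0x00
body[3] add  r4, r2, r5 -> r4=0x2e
body[4] sub  r5, r4, r5 -> r5=0x00
epilogue: pop r5=0x2e, sp=0xd8
epilogue: pop r4=0xe9, sp=0xd9
epilogue: pop r2=0xf9, sp=0xda
r4 is callee-saved -> restored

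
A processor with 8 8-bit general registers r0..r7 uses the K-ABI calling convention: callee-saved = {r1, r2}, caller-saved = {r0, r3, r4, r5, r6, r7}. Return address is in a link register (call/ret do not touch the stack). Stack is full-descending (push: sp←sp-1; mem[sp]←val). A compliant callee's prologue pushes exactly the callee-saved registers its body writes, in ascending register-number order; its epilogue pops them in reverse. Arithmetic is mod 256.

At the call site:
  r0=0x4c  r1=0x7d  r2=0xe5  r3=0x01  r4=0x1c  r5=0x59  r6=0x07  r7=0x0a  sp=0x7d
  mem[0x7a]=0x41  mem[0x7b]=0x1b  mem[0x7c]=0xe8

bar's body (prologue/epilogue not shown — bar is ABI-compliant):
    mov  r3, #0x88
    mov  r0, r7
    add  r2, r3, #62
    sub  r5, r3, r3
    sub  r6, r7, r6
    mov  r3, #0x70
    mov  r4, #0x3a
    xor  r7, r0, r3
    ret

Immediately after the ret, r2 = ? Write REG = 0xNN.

REG = 0xe5

prologue: push r2 → mem[0x7c]=0xe5, sp=0x7c
body[0] mov  r3, #0x88 → r3=0x88
body[1] mov  r0, r7 → r0=0x0a
body[2] add  r2, r3, #62 → r2=0xc6
body[3] sub  r5, r3, r3 → r5=0x00
body[4] sub  r6, r7, r6 → r6=0x03
body[5] mov  r3, #0x70 → r3=0x70
body[6] mov  r4, #0x3a → r4=0x3a
body[7] xor  r7, r0, r3 → r7=0x7a
epilogue: pop r2=0xe5, sp=0x7d
r2 is callee-saved → restored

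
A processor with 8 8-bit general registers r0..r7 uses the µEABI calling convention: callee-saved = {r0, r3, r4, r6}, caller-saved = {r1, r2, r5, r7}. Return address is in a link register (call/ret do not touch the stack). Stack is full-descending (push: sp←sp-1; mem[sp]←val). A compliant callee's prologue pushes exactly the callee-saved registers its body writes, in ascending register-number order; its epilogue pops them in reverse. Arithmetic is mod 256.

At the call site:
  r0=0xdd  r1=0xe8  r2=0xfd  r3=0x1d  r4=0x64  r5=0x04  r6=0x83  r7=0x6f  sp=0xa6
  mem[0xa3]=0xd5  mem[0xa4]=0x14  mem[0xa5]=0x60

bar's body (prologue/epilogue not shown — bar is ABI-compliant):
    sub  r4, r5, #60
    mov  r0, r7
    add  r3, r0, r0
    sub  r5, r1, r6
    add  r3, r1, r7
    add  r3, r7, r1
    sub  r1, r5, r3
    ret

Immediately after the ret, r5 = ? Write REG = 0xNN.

prologue: push r0 -> mem[0xa5]=0xdd, sp=0xa5
prologue: push r3 -> mem[0xa4]=0x1d, sp=0xa4
prologue: push r4 -> mem[0xa3]=0x64, sp=0xa3
body[0] sub  r4, r5, #60 -> r4=0xc8
body[1] mov  r0, r7 -> r0=0x6f
body[2] add  r3, r0, r0 -> r3=0xde
body[3] sub  r5, r1, r6 -> r5=0x65
body[4] add  r3, r1, r7 -> r3=0x57
body[5] add  r3, r7, r1 -> r3=0x57
body[6] sub  r1, r5, r3 -> r1=0x0e
epilogue: pop r4=0x64, sp=0xa4
epilogue: pop r3=0x1d, sp=0xa5
epilogue: pop r0=0xdd, sp=0xa6
r5 is caller-saved -> body value

REG = 0x65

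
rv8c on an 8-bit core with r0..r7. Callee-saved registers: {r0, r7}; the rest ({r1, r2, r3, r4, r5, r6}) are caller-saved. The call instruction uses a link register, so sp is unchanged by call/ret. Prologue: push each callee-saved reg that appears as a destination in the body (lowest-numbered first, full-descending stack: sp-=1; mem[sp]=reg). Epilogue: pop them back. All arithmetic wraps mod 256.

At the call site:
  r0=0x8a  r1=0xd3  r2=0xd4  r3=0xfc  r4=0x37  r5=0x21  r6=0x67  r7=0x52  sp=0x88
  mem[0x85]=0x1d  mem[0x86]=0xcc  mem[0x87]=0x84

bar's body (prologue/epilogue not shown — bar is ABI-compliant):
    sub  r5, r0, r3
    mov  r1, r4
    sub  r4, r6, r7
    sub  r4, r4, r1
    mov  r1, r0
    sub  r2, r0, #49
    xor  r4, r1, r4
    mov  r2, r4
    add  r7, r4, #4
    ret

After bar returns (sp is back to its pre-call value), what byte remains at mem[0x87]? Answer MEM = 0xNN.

MEM = 0x52

prologue: push r7 -> mem[0x87]=0x52, sp=0x87
body[0] sub  r5, r0, r3 -> r5=0x8e
body[1] mov  r1, r4 -> r1=0x37
body[2] sub  r4, r6, r7 -> r4=0x15
body[3] sub  r4, r4, r1 -> r4=0xde
body[4] mov  r1, r0 -> r1=0x8a
body[5] sub  r2, r0, #49 -> r2=0x59
body[6] xor  r4, r1, r4 -> r4=0x54
body[7] mov  r2, r4 -> r2=0x54
body[8] add  r7, r4, #4 -> r7=0x58
epilogue: pop r7=0x52, sp=0x88
prologue pushed ['r7'] at ['0x87']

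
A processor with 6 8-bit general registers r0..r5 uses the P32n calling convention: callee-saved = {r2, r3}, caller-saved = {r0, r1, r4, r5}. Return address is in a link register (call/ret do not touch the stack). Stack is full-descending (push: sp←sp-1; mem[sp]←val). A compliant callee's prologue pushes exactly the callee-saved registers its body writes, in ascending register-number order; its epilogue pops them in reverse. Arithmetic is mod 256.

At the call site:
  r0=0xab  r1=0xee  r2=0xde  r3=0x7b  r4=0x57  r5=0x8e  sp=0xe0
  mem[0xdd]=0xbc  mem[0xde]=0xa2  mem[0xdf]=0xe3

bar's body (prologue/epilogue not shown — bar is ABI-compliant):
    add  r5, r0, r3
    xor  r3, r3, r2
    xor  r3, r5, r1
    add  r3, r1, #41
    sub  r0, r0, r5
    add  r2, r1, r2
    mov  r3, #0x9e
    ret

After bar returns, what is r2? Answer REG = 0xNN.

REG = 0xde

prologue: push r2 → mem[0xdf]=0xde, sp=0xdf
prologue: push r3 → mem[0xde]=0x7b, sp=0xde
body[0] add  r5, r0, r3 → r5=0x26
body[1] xor  r3, r3, r2 → r3=0xa5
body[2] xor  r3, r5, r1 → r3=0xc8
body[3] add  r3, r1, #41 → r3=0x17
body[4] sub  r0, r0, r5 → r0=0x85
body[5] add  r2, r1, r2 → r2=0xcc
body[6] mov  r3, #0x9e → r3=0x9e
epilogue: pop r3=0x7b, sp=0xdf
epilogue: pop r2=0xde, sp=0xe0
r2 is callee-saved → restored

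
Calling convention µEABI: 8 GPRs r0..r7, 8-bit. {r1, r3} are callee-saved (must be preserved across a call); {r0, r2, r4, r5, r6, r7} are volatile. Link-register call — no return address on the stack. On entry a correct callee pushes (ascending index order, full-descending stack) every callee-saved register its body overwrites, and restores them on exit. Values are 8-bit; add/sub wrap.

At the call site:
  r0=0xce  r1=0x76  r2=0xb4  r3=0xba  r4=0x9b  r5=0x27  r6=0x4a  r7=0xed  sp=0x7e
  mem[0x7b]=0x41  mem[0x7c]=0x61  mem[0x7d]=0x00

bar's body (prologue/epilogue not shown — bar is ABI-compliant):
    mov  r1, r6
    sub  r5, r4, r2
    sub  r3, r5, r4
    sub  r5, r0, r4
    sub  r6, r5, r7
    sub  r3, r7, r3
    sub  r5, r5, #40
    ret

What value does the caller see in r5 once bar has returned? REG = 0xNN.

prologue: push r1 → mem[0x7d]=0x76, sp=0x7d
prologue: push r3 → mem[0x7c]=0xba, sp=0x7c
body[0] mov  r1, r6 → r1=0x4a
body[1] sub  r5, r4, r2 → r5=0xe7
body[2] sub  r3, r5, r4 → r3=0x4c
body[3] sub  r5, r0, r4 → r5=0x33
body[4] sub  r6, r5, r7 → r6=0x46
body[5] sub  r3, r7, r3 → r3=0xa1
body[6] sub  r5, r5, #40 → r5=0x0b
epilogue: pop r3=0xba, sp=0x7d
epilogue: pop r1=0x76, sp=0x7e
r5 is caller-saved → body value

REG = 0x0b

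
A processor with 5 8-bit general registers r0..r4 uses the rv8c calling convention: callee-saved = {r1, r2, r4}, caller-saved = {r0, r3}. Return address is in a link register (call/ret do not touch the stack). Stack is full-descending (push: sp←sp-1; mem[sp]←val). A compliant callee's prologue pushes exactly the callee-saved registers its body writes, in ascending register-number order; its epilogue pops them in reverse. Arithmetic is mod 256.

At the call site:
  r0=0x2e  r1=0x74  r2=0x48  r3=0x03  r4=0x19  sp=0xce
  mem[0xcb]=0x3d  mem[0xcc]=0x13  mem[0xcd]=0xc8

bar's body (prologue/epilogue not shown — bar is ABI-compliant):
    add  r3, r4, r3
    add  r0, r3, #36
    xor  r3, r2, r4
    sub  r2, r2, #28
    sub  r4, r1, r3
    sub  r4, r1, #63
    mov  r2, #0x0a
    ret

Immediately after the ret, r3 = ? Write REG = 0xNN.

prologue: push r2 -> mem[0xcd]=0x48, sp=0xcd
prologue: push r4 -> mem[0xcc]=0x19, sp=0xcc
body[0] add  r3, r4, r3 -> r3=0x1c
body[1] add  r0, r3, #36 -> r0=0x40
body[2] xor  r3, r2, r4 -> r3=0x51
body[3] sub  r2, r2, #28 -> r2=0x2c
body[4] sub  r4, r1, r3 -> r4=0x23
body[5] sub  r4, r1, #63 -> r4=0x35
body[6] mov  r2, #0x0a -> r2=0x0a
epilogue: pop r4=0x19, sp=0xcd
epilogue: pop r2=0x48, sp=0xce
r3 is caller-saved -> body value

REG = 0x51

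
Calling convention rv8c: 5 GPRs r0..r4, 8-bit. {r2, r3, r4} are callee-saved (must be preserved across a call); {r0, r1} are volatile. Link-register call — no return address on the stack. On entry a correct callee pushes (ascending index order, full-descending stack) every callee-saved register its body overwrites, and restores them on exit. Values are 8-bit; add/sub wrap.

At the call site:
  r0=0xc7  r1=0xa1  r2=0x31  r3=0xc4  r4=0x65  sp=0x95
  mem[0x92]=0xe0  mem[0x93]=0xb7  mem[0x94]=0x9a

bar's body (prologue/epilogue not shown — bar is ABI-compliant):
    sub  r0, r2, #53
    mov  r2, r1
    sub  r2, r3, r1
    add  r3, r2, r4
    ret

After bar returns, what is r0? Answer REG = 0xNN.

REG = 0xfc

prologue: push r2 -> mem[0x94]=0x31, sp=0x94
prologue: push r3 -> mem[0x93]=0xc4, sp=0x93
body[0] sub  r0, r2, #53 -> r0=0xfc
body[1] mov  r2, r1 -> r2=0xa1
body[2] sub  r2, r3, r1 -> r2=0x23
body[3] add  r3, r2, r4 -> r3=0x88
epilogue: pop r3=0xc4, sp=0x94
epilogue: pop r2=0x31, sp=0x95
r0 is caller-saved -> body value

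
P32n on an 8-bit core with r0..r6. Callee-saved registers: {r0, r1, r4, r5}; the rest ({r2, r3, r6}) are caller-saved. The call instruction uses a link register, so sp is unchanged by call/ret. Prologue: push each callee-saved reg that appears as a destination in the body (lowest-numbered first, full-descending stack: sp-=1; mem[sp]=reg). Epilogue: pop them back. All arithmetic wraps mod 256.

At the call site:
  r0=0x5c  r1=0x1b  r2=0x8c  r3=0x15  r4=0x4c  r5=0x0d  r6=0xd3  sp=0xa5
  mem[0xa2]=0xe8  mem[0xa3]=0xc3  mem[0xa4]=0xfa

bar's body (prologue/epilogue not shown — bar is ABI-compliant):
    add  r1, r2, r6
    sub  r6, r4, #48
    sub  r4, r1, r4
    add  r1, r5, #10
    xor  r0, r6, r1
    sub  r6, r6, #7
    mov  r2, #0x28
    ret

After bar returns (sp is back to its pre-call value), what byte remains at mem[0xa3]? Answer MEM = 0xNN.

MEM = 0x1b

prologue: push r0 → mem[0xa4]=0x5c, sp=0xa4
prologue: push r1 → mem[0xa3]=0x1b, sp=0xa3
prologue: push r4 → mem[0xa2]=0x4c, sp=0xa2
body[0] add  r1, r2, r6 → r1=0x5f
body[1] sub  r6, r4, #48 → r6=0x1c
body[2] sub  r4, r1, r4 → r4=0x13
body[3] add  r1, r5, #10 → r1=0x17
body[4] xor  r0, r6, r1 → r0=0x0b
body[5] sub  r6, r6, #7 → r6=0x15
body[6] mov  r2, #0x28 → r2=0x28
epilogue: pop r4=0x4c, sp=0xa3
epilogue: pop r1=0x1b, sp=0xa4
epilogue: pop r0=0x5c, sp=0xa5
prologue pushed ['r0', 'r1', 'r4'] at ['0xa4', '0xa3', '0xa2']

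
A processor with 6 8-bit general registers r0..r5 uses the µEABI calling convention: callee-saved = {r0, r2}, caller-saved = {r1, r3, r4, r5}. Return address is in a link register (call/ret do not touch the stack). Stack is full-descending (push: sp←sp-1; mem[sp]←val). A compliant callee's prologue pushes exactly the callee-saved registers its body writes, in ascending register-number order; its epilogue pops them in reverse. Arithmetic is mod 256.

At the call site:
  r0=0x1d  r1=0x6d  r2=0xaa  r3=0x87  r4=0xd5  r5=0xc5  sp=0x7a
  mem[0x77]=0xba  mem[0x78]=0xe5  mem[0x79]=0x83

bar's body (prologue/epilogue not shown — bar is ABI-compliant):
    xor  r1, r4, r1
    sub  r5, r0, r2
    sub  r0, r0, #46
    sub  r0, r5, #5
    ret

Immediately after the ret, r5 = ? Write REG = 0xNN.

prologue: push r0 -> mem[0x79]=0x1d, sp=0x79
body[0] xor  r1, r4, r1 -> r1=0xb8
body[1] sub  r5, r0, r2 -> r5=0x73
body[2] sub  r0, r0, #46 -> r0=0xef
body[3] sub  r0, r5, #5 -> r0=0x6e
epilogue: pop r0=0x1d, sp=0x7a
r5 is caller-saved -> body value

REG = 0x73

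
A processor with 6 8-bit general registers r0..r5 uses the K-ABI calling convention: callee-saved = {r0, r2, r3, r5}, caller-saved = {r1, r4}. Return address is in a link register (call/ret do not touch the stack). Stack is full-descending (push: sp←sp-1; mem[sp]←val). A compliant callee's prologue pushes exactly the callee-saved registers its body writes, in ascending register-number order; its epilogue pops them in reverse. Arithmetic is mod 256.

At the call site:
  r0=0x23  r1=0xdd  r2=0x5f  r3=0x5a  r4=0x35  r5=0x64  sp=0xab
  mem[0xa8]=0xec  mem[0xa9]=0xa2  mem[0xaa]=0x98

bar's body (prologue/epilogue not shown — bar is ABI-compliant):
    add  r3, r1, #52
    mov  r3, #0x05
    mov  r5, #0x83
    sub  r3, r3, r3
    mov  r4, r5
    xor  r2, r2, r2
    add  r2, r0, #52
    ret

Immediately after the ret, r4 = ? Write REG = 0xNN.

prologue: push r2 → mem[0xaa]=0x5f, sp=0xaa
prologue: push r3 → mem[0xa9]=0x5a, sp=0xa9
prologue: push r5 → mem[0xa8]=0x64, sp=0xa8
body[0] add  r3, r1, #52 → r3=0x11
body[1] mov  r3, #0x05 → r3=0x05
body[2] mov  r5, #0x83 → r5=0x83
body[3] sub  r3, r3, r3 → r3=0x00
body[4] mov  r4, r5 → r4=0x83
body[5] xor  r2, r2, r2 → r2=0x00
body[6] add  r2, r0, #52 → r2=0x57
epilogue: pop r5=0x64, sp=0xa9
epilogue: pop r3=0x5a, sp=0xaa
epilogue: pop r2=0x5f, sp=0xab
r4 is caller-saved → body value

REG = 0x83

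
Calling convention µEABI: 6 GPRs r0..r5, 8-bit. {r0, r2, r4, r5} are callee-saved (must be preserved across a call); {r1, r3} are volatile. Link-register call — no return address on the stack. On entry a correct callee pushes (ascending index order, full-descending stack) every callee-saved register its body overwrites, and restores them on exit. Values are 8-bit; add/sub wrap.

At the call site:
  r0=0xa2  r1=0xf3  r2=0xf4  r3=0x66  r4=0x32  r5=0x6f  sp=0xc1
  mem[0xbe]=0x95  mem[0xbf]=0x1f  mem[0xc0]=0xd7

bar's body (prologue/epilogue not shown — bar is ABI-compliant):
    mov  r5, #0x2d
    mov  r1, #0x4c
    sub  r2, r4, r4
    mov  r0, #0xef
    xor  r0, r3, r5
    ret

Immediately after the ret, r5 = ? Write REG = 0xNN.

prologue: push r0 → mem[0xc0]=0xa2, sp=0xc0
prologue: push r2 → mem[0xbf]=0xf4, sp=0xbf
prologue: push r5 → mem[0xbe]=0x6f, sp=0xbe
body[0] mov  r5, #0x2d → r5=0x2d
body[1] mov  r1, #0x4c → r1=0x4c
body[2] sub  r2, r4, r4 → r2=0x00
body[3] mov  r0, #0xef → r0=0xef
body[4] xor  r0, r3, r5 → r0=0x4b
epilogue: pop r5=0x6f, sp=0xbf
epilogue: pop r2=0xf4, sp=0xc0
epilogue: pop r0=0xa2, sp=0xc1
r5 is callee-saved → restored

REG = 0x6f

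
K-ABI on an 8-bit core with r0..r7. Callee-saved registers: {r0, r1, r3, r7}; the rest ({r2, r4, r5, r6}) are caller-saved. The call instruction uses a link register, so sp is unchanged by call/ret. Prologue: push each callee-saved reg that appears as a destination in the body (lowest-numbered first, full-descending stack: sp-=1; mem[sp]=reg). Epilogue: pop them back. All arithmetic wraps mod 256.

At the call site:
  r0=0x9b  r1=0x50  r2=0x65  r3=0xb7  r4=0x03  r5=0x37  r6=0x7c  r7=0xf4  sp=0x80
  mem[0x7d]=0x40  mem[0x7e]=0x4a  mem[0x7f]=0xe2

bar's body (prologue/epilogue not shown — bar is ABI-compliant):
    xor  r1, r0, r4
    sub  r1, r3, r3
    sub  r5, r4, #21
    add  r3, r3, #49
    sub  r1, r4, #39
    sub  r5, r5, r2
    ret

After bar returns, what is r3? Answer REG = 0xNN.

prologue: push r1 -> mem[0x7f]=0x50, sp=0x7f
prologue: push r3 -> mem[0x7e]=0xb7, sp=0x7e
body[0] xor  r1, r0, r4 -> r1=0x98
body[1] sub  r1, r3, r3 -> r1=0x00
body[2] sub  r5, r4, #21 -> r5=0xee
body[3] add  r3, r3, #49 -> r3=0xe8
body[4] sub  r1, r4, #39 -> r1=0xdc
body[5] sub  r5, r5, r2 -> r5=0x89
epilogue: pop r3=0xb7, sp=0x7f
epilogue: pop r1=0x50, sp=0x80
r3 is callee-saved -> restored

REG = 0xb7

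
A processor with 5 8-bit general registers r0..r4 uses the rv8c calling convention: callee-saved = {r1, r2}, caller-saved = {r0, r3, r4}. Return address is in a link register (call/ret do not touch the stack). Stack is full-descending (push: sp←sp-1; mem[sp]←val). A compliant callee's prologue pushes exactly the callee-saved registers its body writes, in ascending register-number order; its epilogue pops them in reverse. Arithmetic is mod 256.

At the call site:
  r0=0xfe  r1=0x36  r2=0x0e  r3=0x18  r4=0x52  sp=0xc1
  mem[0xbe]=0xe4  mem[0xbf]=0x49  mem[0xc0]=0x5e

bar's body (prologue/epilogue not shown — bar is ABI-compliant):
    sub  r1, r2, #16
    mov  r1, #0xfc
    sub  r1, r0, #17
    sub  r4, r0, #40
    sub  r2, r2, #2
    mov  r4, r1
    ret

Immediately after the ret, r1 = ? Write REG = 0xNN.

REG = 0x36

prologue: push r1 → mem[0xc0]=0x36, sp=0xc0
prologue: push r2 → mem[0xbf]=0x0e, sp=0xbf
body[0] sub  r1, r2, #16 → r1=0xfe
body[1] mov  r1, #0xfc → r1=0xfc
body[2] sub  r1, r0, #17 → r1=0xed
body[3] sub  r4, r0, #40 → r4=0xd6
body[4] sub  r2, r2, #2 → r2=0x0c
body[5] mov  r4, r1 → r4=0xed
epilogue: pop r2=0x0e, sp=0xc0
epilogue: pop r1=0x36, sp=0xc1
r1 is callee-saved → restored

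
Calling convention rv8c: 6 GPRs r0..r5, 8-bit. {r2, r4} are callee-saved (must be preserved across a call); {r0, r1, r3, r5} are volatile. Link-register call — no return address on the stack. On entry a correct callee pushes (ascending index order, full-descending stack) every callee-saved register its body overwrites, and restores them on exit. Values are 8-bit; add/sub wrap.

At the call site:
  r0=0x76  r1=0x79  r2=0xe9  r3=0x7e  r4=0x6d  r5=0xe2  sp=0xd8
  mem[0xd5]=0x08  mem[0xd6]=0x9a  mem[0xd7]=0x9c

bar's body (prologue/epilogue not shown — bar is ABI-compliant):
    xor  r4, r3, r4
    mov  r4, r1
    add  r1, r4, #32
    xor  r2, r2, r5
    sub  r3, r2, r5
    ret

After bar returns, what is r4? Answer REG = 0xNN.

prologue: push r2 → mem[0xd7]=0xe9, sp=0xd7
prologue: push r4 → mem[0xd6]=0x6d, sp=0xd6
body[0] xor  r4, r3, r4 → r4=0x13
body[1] mov  r4, r1 → r4=0x79
body[2] add  r1, r4, #32 → r1=0x99
body[3] xor  r2, r2, r5 → r2=0x0b
body[4] sub  r3, r2, r5 → r3=0x29
epilogue: pop r4=0x6d, sp=0xd7
epilogue: pop r2=0xe9, sp=0xd8
r4 is callee-saved → restored

REG = 0x6d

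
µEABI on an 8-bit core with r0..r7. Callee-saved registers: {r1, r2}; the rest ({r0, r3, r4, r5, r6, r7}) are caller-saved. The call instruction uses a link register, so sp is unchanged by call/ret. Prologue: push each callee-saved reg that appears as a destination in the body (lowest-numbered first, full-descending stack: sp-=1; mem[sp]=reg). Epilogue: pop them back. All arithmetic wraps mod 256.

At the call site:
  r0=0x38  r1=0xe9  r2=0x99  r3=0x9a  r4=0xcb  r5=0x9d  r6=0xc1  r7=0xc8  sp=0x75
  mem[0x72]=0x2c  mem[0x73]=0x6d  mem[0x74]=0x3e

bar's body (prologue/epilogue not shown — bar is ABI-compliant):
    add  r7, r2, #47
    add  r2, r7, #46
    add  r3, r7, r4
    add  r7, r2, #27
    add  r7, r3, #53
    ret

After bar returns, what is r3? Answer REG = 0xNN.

prologue: push r2 -> mem[0x74]=0x99, sp=0x74
body[0] add  r7, r2, #47 -> r7=0xc8
body[1] add  r2, r7, #46 -> r2=0xf6
body[2] add  r3, r7, r4 -> r3=0x93
body[3] add  r7, r2, #27 -> r7=0x11
body[4] add  r7, r3, #53 -> r7=0xc8
epilogue: pop r2=0x99, sp=0x75
r3 is caller-saved -> body value

REG = 0x93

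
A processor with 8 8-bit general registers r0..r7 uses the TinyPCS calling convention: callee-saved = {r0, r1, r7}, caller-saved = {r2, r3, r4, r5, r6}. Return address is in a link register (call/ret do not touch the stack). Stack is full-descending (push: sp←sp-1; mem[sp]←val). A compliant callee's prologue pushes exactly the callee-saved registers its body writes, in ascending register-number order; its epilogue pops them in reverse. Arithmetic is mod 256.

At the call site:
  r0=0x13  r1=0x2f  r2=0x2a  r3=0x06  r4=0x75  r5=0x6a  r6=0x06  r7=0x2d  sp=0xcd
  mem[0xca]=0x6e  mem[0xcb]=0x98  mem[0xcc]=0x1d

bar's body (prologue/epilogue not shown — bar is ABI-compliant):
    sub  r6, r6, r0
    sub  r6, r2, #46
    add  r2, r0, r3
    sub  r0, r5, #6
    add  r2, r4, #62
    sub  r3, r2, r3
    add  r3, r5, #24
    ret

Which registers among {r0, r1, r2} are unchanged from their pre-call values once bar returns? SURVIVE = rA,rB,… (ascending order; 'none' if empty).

prologue: push r0 -> mem[0xcc]=0x13, sp=0xcc
body[0] sub  r6, r6, r0 -> r6=0xf3
body[1] sub  r6, r2, #46 -> r6=0xfc
body[2] add  r2, r0, r3 -> r2=0x19
body[3] sub  r0, r5, #6 -> r0=0x64
body[4] add  r2, r4, #62 -> r2=0xb3
body[5] sub  r3, r2, r3 -> r3=0xad
body[6] add  r3, r5, #24 -> r3=0x82
epilogue: pop r0=0x13, sp=0xcd
r0: callee-saved, written=True
r1: callee-saved, written=False
r2: caller-saved, written=True

SURVIVE = r0,r1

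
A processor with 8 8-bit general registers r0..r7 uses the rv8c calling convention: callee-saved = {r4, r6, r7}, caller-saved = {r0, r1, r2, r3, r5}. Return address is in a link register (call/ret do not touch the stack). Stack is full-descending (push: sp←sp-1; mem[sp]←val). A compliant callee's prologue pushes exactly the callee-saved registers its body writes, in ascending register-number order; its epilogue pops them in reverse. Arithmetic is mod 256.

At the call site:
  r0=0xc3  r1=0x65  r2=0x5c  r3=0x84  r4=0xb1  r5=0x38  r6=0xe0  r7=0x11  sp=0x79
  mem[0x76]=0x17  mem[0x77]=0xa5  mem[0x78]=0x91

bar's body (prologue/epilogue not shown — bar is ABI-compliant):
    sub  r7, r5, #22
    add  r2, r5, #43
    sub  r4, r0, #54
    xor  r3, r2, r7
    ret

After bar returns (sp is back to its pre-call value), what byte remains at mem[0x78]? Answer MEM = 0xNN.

prologue: push r4 → mem[0x78]=0xb1, sp=0x78
prologue: push r7 → mem[0x77]=0x11, sp=0x77
body[0] sub  r7, r5, #22 → r7=0x22
body[1] add  r2, r5, #43 → r2=0x63
body[2] sub  r4, r0, #54 → r4=0x8d
body[3] xor  r3, r2, r7 → r3=0x41
epilogue: pop r7=0x11, sp=0x78
epilogue: pop r4=0xb1, sp=0x79
prologue pushed ['r4', 'r7'] at ['0x78', '0x77']

MEM = 0xb1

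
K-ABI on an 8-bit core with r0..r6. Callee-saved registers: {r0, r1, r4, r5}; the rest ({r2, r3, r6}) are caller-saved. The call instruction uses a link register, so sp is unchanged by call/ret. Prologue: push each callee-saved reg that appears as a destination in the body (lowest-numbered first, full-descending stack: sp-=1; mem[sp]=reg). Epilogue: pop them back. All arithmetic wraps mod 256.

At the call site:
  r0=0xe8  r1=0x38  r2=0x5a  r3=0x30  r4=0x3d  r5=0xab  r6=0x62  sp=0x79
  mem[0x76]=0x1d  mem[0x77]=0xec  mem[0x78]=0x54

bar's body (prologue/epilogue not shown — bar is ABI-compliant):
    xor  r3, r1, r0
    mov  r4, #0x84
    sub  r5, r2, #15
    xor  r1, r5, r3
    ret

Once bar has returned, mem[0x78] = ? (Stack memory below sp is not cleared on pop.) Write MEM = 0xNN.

prologue: push r1 -> mem[0x78]=0x38, sp=0x78
prologue: push r4 -> mem[0x77]=0x3d, sp=0x77
prologue: push r5 -> mem[0x76]=0xab, sp=0x76
body[0] xor  r3, r1, r0 -> r3=0xd0
body[1] mov  r4, #0x84 -> r4=0x84
body[2] sub  r5, r2, #15 -> r5=0x4b
body[3] xor  r1, r5, r3 -> r1=0x9b
epilogue: pop r5=0xab, sp=0x77
epilogue: pop r4=0x3d, sp=0x78
epilogue: pop r1=0x38, sp=0x79
prologue pushed ['r1', 'r4', 'r5'] at ['0x78', '0x77', '0x76']

MEM = 0x38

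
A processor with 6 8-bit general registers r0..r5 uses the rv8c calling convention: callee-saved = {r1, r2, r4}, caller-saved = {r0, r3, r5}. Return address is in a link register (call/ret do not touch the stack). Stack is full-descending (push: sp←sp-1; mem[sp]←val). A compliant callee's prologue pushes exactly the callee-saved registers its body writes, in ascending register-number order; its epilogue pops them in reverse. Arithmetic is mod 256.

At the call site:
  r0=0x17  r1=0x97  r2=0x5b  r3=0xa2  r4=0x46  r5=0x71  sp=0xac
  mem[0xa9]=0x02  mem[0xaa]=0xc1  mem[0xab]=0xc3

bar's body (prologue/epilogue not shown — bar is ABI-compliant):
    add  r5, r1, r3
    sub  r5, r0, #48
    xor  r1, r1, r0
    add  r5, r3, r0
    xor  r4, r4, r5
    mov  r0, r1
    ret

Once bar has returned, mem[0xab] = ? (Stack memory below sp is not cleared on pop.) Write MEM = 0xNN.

prologue: push r1 → mem[0xab]=0x97, sp=0xab
prologue: push r4 → mem[0xaa]=0x46, sp=0xaa
body[0] add  r5, r1, r3 → r5=0x39
body[1] sub  r5, r0, #48 → r5=0xe7
body[2] xor  r1, r1, r0 → r1=0x80
body[3] add  r5, r3, r0 → r5=0xb9
body[4] xor  r4, r4, r5 → r4=0xff
body[5] mov  r0, r1 → r0=0x80
epilogue: pop r4=0x46, sp=0xab
epilogue: pop r1=0x97, sp=0xac
prologue pushed ['r1', 'r4'] at ['0xab', '0xaa']

MEM = 0x97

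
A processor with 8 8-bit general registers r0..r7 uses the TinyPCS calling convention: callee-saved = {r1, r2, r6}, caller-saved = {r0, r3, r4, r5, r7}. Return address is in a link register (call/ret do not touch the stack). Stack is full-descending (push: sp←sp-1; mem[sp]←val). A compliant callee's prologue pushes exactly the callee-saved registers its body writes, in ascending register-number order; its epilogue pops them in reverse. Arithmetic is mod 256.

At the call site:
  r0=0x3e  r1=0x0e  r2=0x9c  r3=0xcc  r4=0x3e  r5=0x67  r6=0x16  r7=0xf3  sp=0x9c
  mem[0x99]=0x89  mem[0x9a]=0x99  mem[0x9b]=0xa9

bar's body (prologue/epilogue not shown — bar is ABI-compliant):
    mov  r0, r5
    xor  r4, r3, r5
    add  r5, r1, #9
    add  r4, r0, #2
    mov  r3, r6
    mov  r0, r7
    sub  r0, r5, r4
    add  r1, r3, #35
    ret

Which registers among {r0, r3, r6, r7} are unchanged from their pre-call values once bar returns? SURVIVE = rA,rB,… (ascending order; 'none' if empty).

SURVIVE = r6,r7

prologue: push r1 → mem[0x9b]=0x0e, sp=0x9b
body[0] mov  r0, r5 → r0=0x67
body[1] xor  r4, r3, r5 → r4=0xab
body[2] add  r5, r1, #9 → r5=0x17
body[3] add  r4, r0, #2 → r4=0x69
body[4] mov  r3, r6 → r3=0x16
body[5] mov  r0, r7 → r0=0xf3
body[6] sub  r0, r5, r4 → r0=0xae
body[7] add  r1, r3, #35 → r1=0x39
epilogue: pop r1=0x0e, sp=0x9c
r0: caller-saved, written=True
r3: caller-saved, written=True
r6: callee-saved, written=False
r7: caller-saved, written=False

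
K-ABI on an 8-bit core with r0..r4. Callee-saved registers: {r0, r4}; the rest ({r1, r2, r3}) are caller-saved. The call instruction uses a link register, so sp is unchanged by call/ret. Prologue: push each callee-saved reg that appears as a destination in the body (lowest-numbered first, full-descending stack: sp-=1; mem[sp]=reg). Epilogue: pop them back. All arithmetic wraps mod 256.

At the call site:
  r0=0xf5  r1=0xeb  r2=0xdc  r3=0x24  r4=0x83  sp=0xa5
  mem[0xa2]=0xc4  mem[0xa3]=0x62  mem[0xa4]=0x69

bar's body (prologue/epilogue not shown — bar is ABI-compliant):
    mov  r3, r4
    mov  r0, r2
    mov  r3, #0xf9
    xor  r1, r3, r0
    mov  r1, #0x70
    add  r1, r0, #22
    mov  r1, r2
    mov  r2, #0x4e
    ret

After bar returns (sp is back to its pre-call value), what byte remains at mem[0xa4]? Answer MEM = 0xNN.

MEM = 0xf5

prologue: push r0 -> mem[0xa4]=0xf5, sp=0xa4
body[0] mov  r3, r4 -> r3=0x83
body[1] mov  r0, r2 -> r0=0xdc
body[2] mov  r3, #0xf9 -> r3=0xf9
body[3] xor  r1, r3, r0 -> r1=0x25
body[4] mov  r1, #0x70 -> r1=0x70
body[5] add  r1, r0, #22 -> r1=0xf2
body[6] mov  r1, r2 -> r1=0xdc
body[7] mov  r2, #0x4e -> r2=0x4e
epilogue: pop r0=0xf5, sp=0xa5
prologue pushed ['r0'] at ['0xa4']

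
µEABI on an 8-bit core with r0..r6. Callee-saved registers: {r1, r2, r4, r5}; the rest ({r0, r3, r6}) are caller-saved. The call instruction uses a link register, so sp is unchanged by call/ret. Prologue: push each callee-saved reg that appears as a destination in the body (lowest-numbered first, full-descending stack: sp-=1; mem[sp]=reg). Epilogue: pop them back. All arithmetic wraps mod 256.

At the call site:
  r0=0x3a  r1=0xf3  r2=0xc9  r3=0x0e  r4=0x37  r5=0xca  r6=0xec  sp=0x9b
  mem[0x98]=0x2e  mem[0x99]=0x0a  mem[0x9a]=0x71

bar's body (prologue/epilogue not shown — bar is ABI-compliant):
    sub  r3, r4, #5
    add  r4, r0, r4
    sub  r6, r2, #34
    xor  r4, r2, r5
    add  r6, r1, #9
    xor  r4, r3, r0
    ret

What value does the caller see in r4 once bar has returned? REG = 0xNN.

REG = 0x37

prologue: push r4 → mem[0x9a]=0x37, sp=0x9a
body[0] sub  r3, r4, #5 → r3=0x32
body[1] add  r4, r0, r4 → r4=0x71
body[2] sub  r6, r2, #34 → r6=0xa7
body[3] xor  r4, r2, r5 → r4=0x03
body[4] add  r6, r1, #9 → r6=0xfc
body[5] xor  r4, r3, r0 → r4=0x08
epilogue: pop r4=0x37, sp=0x9b
r4 is callee-saved → restored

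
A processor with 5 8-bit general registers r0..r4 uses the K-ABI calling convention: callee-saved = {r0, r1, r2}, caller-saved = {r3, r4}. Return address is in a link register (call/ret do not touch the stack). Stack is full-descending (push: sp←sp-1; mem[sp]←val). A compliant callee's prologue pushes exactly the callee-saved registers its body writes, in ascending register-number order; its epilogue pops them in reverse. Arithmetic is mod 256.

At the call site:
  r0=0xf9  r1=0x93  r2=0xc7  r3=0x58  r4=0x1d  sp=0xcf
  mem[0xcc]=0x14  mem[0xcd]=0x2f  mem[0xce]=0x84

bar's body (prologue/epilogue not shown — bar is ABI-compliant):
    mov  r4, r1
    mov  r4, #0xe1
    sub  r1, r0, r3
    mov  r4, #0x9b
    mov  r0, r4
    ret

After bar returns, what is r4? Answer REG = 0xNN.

prologue: push r0 -> mem[0xce]=0xf9, sp=0xce
prologue: push r1 -> mem[0xcd]=0x93, sp=0xcd
body[0] mov  r4, r1 -> r4=0x93
body[1] mov  r4, #0xe1 -> r4=0xe1
body[2] sub  r1, r0, r3 -> r1=0xa1
body[3] mov  r4, #0x9b -> r4=0x9b
body[4] mov  r0, r4 -> r0=0x9b
epilogue: pop r1=0x93, sp=0xce
epilogue: pop r0=0xf9, sp=0xcf
r4 is caller-saved -> body value

REG = 0x9b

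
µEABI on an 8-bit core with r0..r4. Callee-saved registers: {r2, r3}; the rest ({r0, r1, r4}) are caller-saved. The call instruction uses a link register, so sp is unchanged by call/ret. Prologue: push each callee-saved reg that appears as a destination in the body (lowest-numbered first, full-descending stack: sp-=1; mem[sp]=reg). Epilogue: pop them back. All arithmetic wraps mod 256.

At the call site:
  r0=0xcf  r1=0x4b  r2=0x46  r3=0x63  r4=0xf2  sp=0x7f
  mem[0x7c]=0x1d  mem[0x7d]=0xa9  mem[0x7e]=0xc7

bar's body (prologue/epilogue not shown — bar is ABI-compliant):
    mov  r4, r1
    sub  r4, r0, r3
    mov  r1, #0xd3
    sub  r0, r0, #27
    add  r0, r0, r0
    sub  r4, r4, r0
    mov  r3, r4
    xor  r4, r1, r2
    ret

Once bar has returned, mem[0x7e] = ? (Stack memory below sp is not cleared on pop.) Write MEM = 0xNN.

MEM = 0x63

prologue: push r3 → mem[0x7e]=0x63, sp=0x7e
body[0] mov  r4, r1 → r4=0x4b
body[1] sub  r4, r0, r3 → r4=0x6c
body[2] mov  r1, #0xd3 → r1=0xd3
body[3] sub  r0, r0, #27 → r0=0xb4
body[4] add  r0, r0, r0 → r0=0x68
body[5] sub  r4, r4, r0 → r4=0x04
body[6] mov  r3, r4 → r3=0x04
body[7] xor  r4, r1, r2 → r4=0x95
epilogue: pop r3=0x63, sp=0x7f
prologue pushed ['r3'] at ['0x7e']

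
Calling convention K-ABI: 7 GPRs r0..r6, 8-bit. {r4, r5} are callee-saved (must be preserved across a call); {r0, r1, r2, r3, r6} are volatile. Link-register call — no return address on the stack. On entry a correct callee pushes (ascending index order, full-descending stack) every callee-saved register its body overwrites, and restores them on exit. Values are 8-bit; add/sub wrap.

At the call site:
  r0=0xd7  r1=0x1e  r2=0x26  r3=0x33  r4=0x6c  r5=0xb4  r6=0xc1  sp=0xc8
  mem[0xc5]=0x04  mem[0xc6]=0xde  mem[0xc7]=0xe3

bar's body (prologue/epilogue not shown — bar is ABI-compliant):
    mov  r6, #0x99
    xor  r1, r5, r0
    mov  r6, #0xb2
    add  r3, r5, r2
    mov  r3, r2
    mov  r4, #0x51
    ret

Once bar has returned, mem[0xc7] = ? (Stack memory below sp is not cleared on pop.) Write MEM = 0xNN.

prologue: push r4 -> mem[0xc7]=0x6c, sp=0xc7
body[0] mov  r6, #0x99 -> r6=0x99
body[1] xor  r1, r5, r0 -> r1=0x63
body[2] mov  r6, #0xb2 -> r6=0xb2
body[3] add  r3, r5, r2 -> r3=0xda
body[4] mov  r3, r2 -> r3=0x26
body[5] mov  r4, #0x51 -> r4=0x51
epilogue: pop r4=0x6c, sp=0xc8
prologue pushed ['r4'] at ['0xc7']

MEM = 0x6c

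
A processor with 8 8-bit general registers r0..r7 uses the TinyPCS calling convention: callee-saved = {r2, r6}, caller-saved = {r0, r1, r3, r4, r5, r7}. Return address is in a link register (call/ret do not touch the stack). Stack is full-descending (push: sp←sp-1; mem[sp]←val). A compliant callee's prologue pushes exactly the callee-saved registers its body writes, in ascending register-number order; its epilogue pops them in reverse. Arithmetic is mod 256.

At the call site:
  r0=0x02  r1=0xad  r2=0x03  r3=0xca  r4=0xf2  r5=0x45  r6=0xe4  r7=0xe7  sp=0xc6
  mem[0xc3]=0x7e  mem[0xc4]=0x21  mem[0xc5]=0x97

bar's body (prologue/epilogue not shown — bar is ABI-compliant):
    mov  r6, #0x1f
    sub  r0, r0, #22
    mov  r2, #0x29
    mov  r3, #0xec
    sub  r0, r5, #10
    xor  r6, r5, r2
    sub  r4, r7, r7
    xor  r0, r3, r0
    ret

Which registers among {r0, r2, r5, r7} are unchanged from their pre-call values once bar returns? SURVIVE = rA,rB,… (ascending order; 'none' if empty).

prologue: push r2 → mem[0xc5]=0x03, sp=0xc5
prologue: push r6 → mem[0xc4]=0xe4, sp=0xc4
body[0] mov  r6, #0x1f → r6=0x1f
body[1] sub  r0, r0, #22 → r0=0xec
body[2] mov  r2, #0x29 → r2=0x29
body[3] mov  r3, #0xec → r3=0xec
body[4] sub  r0, r5, #10 → r0=0x3b
body[5] xor  r6, r5, r2 → r6=0x6c
body[6] sub  r4, r7, r7 → r4=0x00
body[7] xor  r0, r3, r0 → r0=0xd7
epilogue: pop r6=0xe4, sp=0xc5
epilogue: pop r2=0x03, sp=0xc6
r0: caller-saved, written=True
r2: callee-saved, written=True
r5: caller-saved, written=False
r7: caller-saved, written=False

SURVIVE = r2,r5,r7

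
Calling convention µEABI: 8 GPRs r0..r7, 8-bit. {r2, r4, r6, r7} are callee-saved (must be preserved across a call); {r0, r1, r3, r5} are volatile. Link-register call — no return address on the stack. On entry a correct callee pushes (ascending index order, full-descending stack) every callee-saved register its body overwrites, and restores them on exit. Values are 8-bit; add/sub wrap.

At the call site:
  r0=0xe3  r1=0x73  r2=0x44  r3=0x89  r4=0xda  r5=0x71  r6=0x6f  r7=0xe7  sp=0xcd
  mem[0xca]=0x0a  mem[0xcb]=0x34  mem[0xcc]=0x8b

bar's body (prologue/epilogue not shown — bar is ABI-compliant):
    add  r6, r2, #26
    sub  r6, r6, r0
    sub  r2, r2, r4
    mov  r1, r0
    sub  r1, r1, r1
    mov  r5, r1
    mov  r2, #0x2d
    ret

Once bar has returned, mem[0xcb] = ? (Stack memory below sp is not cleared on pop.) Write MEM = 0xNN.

prologue: push r2 -> mem[0xcc]=0x44, sp=0xcc
prologue: push r6 -> mem[0xcb]=0x6f, sp=0xcb
body[0] add  r6, r2, #26 -> r6=0x5e
body[1] sub  r6, r6, r0 -> r6=0x7b
body[2] sub  r2, r2, r4 -> r2=0x6a
body[3] mov  r1, r0 -> r1=0xe3
body[4] sub  r1, r1, r1 -> r1=0x00
body[5] mov  r5, r1 -> r5=0x00
body[6] mov  r2, #0x2d -> r2=0x2d
epilogue: pop r6=0x6f, sp=0xcc
epilogue: pop r2=0x44, sp=0xcd
prologue pushed ['r2', 'r6'] at ['0xcc', '0xcb']

MEM = 0x6f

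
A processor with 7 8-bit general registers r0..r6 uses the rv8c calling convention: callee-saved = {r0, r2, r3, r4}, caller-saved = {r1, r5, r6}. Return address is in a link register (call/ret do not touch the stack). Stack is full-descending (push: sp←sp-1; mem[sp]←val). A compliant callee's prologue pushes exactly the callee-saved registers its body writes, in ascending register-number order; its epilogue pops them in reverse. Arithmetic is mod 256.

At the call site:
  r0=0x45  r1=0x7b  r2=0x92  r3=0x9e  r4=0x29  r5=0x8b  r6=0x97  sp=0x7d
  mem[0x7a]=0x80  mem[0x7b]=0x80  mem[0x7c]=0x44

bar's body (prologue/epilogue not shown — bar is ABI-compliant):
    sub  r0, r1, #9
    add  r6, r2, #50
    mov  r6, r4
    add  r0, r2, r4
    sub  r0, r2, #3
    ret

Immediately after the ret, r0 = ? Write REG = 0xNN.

prologue: push r0 -> mem[0x7c]=0x45, sp=0x7c
body[0] sub  r0, r1, #9 -> r0=0x72
body[1] add  r6, r2, #50 -> r6=0xc4
body[2] mov  r6, r4 -> r6=0x29
body[3] add  r0, r2, r4 -> r0=0xbb
body[4] sub  r0, r2, #3 -> r0=0x8f
epilogue: pop r0=0x45, sp=0x7d
r0 is callee-saved -> restored

REG = 0x45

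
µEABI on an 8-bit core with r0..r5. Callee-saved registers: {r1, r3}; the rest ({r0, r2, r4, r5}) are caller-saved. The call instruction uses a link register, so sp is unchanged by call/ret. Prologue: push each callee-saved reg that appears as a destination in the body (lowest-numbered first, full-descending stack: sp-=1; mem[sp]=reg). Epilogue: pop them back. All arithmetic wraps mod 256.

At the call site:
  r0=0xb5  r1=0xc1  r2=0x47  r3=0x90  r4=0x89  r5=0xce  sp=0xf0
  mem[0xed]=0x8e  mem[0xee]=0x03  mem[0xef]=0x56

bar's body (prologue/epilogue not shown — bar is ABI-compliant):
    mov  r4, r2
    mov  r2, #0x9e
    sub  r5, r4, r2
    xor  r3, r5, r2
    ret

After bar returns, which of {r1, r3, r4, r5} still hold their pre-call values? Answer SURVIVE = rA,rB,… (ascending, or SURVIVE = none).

SURVIVE = r1,r3

prologue: push r3 -> mem[0xef]=0x90, sp=0xef
body[0] mov  r4, r2 -> r4=0x47
body[1] mov  r2, #0x9e -> r2=0x9e
body[2] sub  r5, r4, r2 -> r5=0xa9
body[3] xor  r3, r5, r2 -> r3=0x37
epilogue: pop r3=0x90, sp=0xf0
r1: callee-saved, written=False
r3: callee-saved, written=True
r4: caller-saved, written=True
r5: caller-saved, written=True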